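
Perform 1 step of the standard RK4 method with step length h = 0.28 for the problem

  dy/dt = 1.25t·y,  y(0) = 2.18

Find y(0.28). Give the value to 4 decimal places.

RK4: k1 = f(t_n, y_n); k2 = f(t_n + h/2, y_n + (h/2)·k1); k3 = f(t_n + h/2, y_n + (h/2)·k2); k4 = f(t_n + h, y_n + h·k3); y_{n+1} = y_n + (h/6)·(k1 + 2k2 + 2k3 + k4).
t=0.000000, y=2.180000:
  k1 = f(0.000000, 2.180000) = 0.000000
  k2 = f(0.140000, 2.180000) = 0.381500
  k3 = f(0.140000, 2.233410) = 0.390847
  k4 = f(0.280000, 2.289437) = 0.801303
  y ← 2.180000 + (0.28/6)·(k1 + 2k2 + 2k3 + k4) = 2.289480
y(0.28) ≈ 2.2895

2.2895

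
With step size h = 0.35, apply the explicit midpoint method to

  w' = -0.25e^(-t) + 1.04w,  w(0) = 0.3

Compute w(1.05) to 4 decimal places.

0.5604

Midpoint: k1 = f(t_n, w_n); k2 = f(t_n + h/2, w_n + (h/2)·k1); w_{n+1} = w_n + h·k2.
t=0.000000, w=0.300000:
  k1 = f(0.000000, 0.300000) = 0.062000
  k2 = f(0.175000, 0.310850) = 0.113420
  w ← 0.300000 + 0.35·0.113420 = 0.339697
t=0.350000, w=0.339697:
  k1 = f(0.350000, 0.339697) = 0.177113
  k2 = f(0.525000, 0.370692) = 0.237630
  w ← 0.339697 + 0.35·0.237630 = 0.422868
t=0.700000, w=0.422868:
  k1 = f(0.700000, 0.422868) = 0.315636
  k2 = f(0.875000, 0.478104) = 0.393013
  w ← 0.422868 + 0.35·0.393013 = 0.560422
w(1.05) ≈ 0.5604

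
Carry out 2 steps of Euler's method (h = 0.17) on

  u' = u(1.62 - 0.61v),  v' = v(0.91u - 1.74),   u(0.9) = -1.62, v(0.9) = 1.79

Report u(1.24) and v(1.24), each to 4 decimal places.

Euler on (u,v): u_{n+1} = u_n + h·u', v_{n+1} = v_n + h·v'.
0.900000: (-1.620000, 1.790000); f=(-0.855522, -5.753418) → (-1.765439, 0.811919)
1.070000: (-1.765439, 0.811919); f=(-1.985641, -2.717127) → (-2.102998, 0.350007)
(u(1.24), v(1.24)) ≈ (-2.1030, 0.3500)

-2.1030, 0.3500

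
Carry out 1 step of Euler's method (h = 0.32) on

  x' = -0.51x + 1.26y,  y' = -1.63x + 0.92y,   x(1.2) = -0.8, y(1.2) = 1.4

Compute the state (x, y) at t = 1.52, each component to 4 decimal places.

-0.1050, 2.2294

Euler on (x,y): x_{n+1} = x_n + h·x', y_{n+1} = y_n + h·y'.
1.200000: (-0.800000, 1.400000); f=(2.172000, 2.592000) → (-0.104960, 2.229440)
(x(1.52), y(1.52)) ≈ (-0.1050, 2.2294)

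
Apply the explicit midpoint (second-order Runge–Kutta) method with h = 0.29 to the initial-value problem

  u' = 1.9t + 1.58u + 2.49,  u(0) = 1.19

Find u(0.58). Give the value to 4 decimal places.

Midpoint: k1 = f(t_n, u_n); k2 = f(t_n + h/2, u_n + (h/2)·k1); u_{n+1} = u_n + h·k2.
t=0.000000, u=1.190000:
  k1 = f(0.000000, 1.190000) = 4.370200
  k2 = f(0.145000, 1.823679) = 5.646913
  u ← 1.190000 + 0.29·5.646913 = 2.827605
t=0.290000, u=2.827605:
  k1 = f(0.290000, 2.827605) = 7.508615
  k2 = f(0.435000, 3.916354) = 9.504339
  u ← 2.827605 + 0.29·9.504339 = 5.583863
u(0.58) ≈ 5.5839

5.5839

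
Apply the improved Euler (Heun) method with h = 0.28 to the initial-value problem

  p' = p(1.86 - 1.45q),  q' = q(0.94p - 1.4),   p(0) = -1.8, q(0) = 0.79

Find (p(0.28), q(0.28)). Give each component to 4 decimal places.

-2.4960, 0.3971

Heun on (p,q): k1 = f(t_n, state_n); k2 = f(t_n + h, state_n + h·k1); state_{n+1} = state_n + (h/2)·(k1 + k2).
0.000000: (-1.800000, 0.790000)
  k1 = (-1.286100, -2.442680)
  predictor → (-2.160108, 0.106050)
  k2 = (-3.685637, -0.363803)
  → (-2.496043, 0.397092)
(p(0.28), q(0.28)) ≈ (-2.4960, 0.3971)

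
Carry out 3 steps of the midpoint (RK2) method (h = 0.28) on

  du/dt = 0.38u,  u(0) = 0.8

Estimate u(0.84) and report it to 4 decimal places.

Midpoint: k1 = f(t_n, u_n); k2 = f(t_n + h/2, u_n + (h/2)·k1); u_{n+1} = u_n + h·k2.
t=0.000000, u=0.800000:
  k1 = f(0.000000, 0.800000) = 0.304000
  k2 = f(0.140000, 0.842560) = 0.320173
  u ← 0.800000 + 0.28·0.320173 = 0.889648
t=0.280000, u=0.889648:
  k1 = f(0.280000, 0.889648) = 0.338066
  k2 = f(0.420000, 0.936978) = 0.356052
  u ← 0.889648 + 0.28·0.356052 = 0.989343
t=0.560000, u=0.989343:
  k1 = f(0.560000, 0.989343) = 0.375950
  k2 = f(0.700000, 1.041976) = 0.395951
  u ← 0.989343 + 0.28·0.395951 = 1.100209
u(0.84) ≈ 1.1002

1.1002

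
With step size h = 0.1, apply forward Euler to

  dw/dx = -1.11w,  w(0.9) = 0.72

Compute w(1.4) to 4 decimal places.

0.3998

Euler: w_{n+1} = w_n + h·f(x_n, w_n).
x=0.900000, w=0.720000: f=-0.799200 → w ← 0.720000 + 0.1·(-0.799200) = 0.640080
x=1.000000, w=0.640080: f=-0.710489 → w ← 0.640080 + 0.1·(-0.710489) = 0.569031
x=1.100000, w=0.569031: f=-0.631625 → w ← 0.569031 + 0.1·(-0.631625) = 0.505869
x=1.200000, w=0.505869: f=-0.561514 → w ← 0.505869 + 0.1·(-0.561514) = 0.449717
x=1.300000, w=0.449717: f=-0.499186 → w ← 0.449717 + 0.1·(-0.499186) = 0.399799
w(1.4) ≈ 0.3998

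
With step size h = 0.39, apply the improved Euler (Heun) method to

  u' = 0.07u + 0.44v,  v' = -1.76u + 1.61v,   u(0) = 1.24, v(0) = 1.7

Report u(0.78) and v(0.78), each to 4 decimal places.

Heun on (u,v): k1 = f(x_n, state_n); k2 = f(x_n + h, state_n + h·k1); state_{n+1} = state_n + (h/2)·(k1 + k2).
0.000000: (1.240000, 1.700000)
  k1 = (0.834800, 0.554600)
  predictor → (1.565572, 1.916294)
  k2 = (0.952759, 0.329827)
  → (1.588574, 1.872463)
0.390000: (1.588574, 1.872463)
  k1 = (0.935084, 0.218775)
  predictor → (1.953257, 1.957786)
  k2 = (0.998154, -0.285697)
  → (1.965555, 1.859413)
(u(0.78), v(0.78)) ≈ (1.9656, 1.8594)

1.9656, 1.8594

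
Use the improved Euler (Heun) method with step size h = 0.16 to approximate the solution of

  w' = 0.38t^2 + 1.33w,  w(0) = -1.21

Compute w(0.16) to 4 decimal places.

-1.4941

Heun: k1 = f(t_n, w_n); k2 = f(t_n + h, w_n + h·k1); w_{n+1} = w_n + (h/2)·(k1 + k2).
t=0.000000, w=-1.210000:
  k1 = f(0.000000, -1.210000) = -1.609300
  k2 = f(0.160000, -1.467488) = -1.942031
  w ← -1.210000 + (0.16/2)·(-1.609300 + (-1.942031)) = -1.494106
w(0.16) ≈ -1.4941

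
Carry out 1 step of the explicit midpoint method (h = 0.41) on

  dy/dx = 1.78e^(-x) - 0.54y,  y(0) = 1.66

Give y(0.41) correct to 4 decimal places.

Midpoint: k1 = f(x_n, y_n); k2 = f(x_n + h/2, y_n + (h/2)·k1); y_{n+1} = y_n + h·k2.
x=0.000000, y=1.660000:
  k1 = f(0.000000, 1.660000) = 0.883600
  k2 = f(0.205000, 1.841138) = 0.455858
  y ← 1.660000 + 0.41·0.455858 = 1.846902
y(0.41) ≈ 1.8469

1.8469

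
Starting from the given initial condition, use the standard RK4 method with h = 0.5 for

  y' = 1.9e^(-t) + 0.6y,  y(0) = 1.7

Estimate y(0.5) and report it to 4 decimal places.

3.1776

RK4: k1 = f(t_n, y_n); k2 = f(t_n + h/2, y_n + (h/2)·k1); k3 = f(t_n + h/2, y_n + (h/2)·k2); k4 = f(t_n + h, y_n + h·k3); y_{n+1} = y_n + (h/6)·(k1 + 2k2 + 2k3 + k4).
t=0.000000, y=1.700000:
  k1 = f(0.000000, 1.700000) = 2.920000
  k2 = f(0.250000, 2.430000) = 2.937721
  k3 = f(0.250000, 2.434430) = 2.940380
  k4 = f(0.500000, 3.170190) = 3.054522
  y ← 1.700000 + (0.5/6)·(k1 + 2k2 + 2k3 + k4) = 3.177560
y(0.5) ≈ 3.1776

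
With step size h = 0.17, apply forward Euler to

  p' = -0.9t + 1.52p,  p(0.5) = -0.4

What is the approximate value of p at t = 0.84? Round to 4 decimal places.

Euler: p_{n+1} = p_n + h·f(t_n, p_n).
t=0.500000, p=-0.400000: f=-1.058000 → p ← -0.400000 + 0.17·(-1.058000) = -0.579860
t=0.670000, p=-0.579860: f=-1.484387 → p ← -0.579860 + 0.17·(-1.484387) = -0.832206
p(0.84) ≈ -0.8322

-0.8322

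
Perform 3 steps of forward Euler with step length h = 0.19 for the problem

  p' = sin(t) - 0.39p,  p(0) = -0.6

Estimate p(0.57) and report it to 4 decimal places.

Euler: p_{n+1} = p_n + h·f(t_n, p_n).
t=0.000000, p=-0.600000: f=0.234000 → p ← -0.600000 + 0.19·0.234000 = -0.555540
t=0.190000, p=-0.555540: f=0.405519 → p ← -0.555540 + 0.19·0.405519 = -0.478491
t=0.380000, p=-0.478491: f=0.557532 → p ← -0.478491 + 0.19·0.557532 = -0.372560
p(0.57) ≈ -0.3726

-0.3726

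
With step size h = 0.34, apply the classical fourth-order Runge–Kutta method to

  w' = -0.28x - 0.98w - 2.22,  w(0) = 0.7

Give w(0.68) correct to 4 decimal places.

-0.7948

RK4: k1 = f(x_n, w_n); k2 = f(x_n + h/2, w_n + (h/2)·k1); k3 = f(x_n + h/2, w_n + (h/2)·k2); k4 = f(x_n + h, w_n + h·k3); w_{n+1} = w_n + (h/6)·(k1 + 2k2 + 2k3 + k4).
x=0.000000, w=0.700000:
  k1 = f(0.000000, 0.700000) = -2.906000
  k2 = f(0.170000, 0.205980) = -2.469460
  k3 = f(0.170000, 0.280192) = -2.542188
  k4 = f(0.340000, -0.164344) = -2.154143
  w ← 0.700000 + (0.34/6)·(k1 + 2k2 + 2k3 + k4) = -0.154728
x=0.340000, w=-0.154728:
  k1 = f(0.340000, -0.154728) = -2.163566
  k2 = f(0.510000, -0.522535) = -1.850716
  k3 = f(0.510000, -0.469350) = -1.902837
  k4 = f(0.680000, -0.801693) = -1.624741
  w ← -0.154728 + (0.34/6)·(k1 + 2k2 + 2k3 + k4) = -0.794802
w(0.68) ≈ -0.7948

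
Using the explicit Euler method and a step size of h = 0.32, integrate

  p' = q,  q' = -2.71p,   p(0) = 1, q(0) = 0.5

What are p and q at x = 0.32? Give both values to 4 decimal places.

Euler on (p,q): p_{n+1} = p_n + h·p', q_{n+1} = q_n + h·q'.
0.000000: (1.000000, 0.500000); f=(0.500000, -2.710000) → (1.160000, -0.367200)
(p(0.32), q(0.32)) ≈ (1.1600, -0.3672)

1.1600, -0.3672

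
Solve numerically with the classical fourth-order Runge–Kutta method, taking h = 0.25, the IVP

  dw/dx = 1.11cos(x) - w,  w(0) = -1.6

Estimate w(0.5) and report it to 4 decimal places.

-0.5540

RK4: k1 = f(x_n, w_n); k2 = f(x_n + h/2, w_n + (h/2)·k1); k3 = f(x_n + h/2, w_n + (h/2)·k2); k4 = f(x_n + h, w_n + h·k3); w_{n+1} = w_n + (h/6)·(k1 + 2k2 + 2k3 + k4).
x=0.000000, w=-1.600000:
  k1 = f(0.000000, -1.600000) = 2.710000
  k2 = f(0.125000, -1.261250) = 2.362589
  k3 = f(0.125000, -1.304676) = 2.406016
  k4 = f(0.250000, -0.998496) = 2.073989
  w ← -1.600000 + (0.25/6)·(k1 + 2k2 + 2k3 + k4) = -1.003283
x=0.250000, w=-1.003283:
  k1 = f(0.250000, -1.003283) = 2.078776
  k2 = f(0.375000, -0.743436) = 1.776300
  k3 = f(0.375000, -0.781246) = 1.814109
  k4 = f(0.500000, -0.549756) = 1.523873
  w ← -1.003283 + (0.25/6)·(k1 + 2k2 + 2k3 + k4) = -0.553972
w(0.5) ≈ -0.5540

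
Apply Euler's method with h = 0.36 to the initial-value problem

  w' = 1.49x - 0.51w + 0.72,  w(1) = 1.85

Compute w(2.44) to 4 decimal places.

Euler: w_{n+1} = w_n + h·f(x_n, w_n).
x=1.000000, w=1.850000: f=1.266500 → w ← 1.850000 + 0.36·1.266500 = 2.305940
x=1.360000, w=2.305940: f=1.570371 → w ← 2.305940 + 0.36·1.570371 = 2.871273
x=1.720000, w=2.871273: f=1.818451 → w ← 2.871273 + 0.36·1.818451 = 3.525916
x=2.080000, w=3.525916: f=2.020983 → w ← 3.525916 + 0.36·2.020983 = 4.253470
w(2.44) ≈ 4.2535

4.2535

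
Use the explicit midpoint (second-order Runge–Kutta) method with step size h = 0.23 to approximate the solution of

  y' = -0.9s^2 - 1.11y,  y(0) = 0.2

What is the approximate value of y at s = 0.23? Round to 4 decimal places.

Midpoint: k1 = f(s_n, y_n); k2 = f(s_n + h/2, y_n + (h/2)·k1); y_{n+1} = y_n + h·k2.
s=0.000000, y=0.200000:
  k1 = f(0.000000, 0.200000) = -0.222000
  k2 = f(0.115000, 0.174470) = -0.205564
  y ← 0.200000 + 0.23·(-0.205564) = 0.152720
y(0.23) ≈ 0.1527

0.1527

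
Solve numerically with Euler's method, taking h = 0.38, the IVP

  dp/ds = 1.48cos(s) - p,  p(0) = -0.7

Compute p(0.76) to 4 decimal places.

0.6019

Euler: p_{n+1} = p_n + h·f(s_n, p_n).
s=0.000000, p=-0.700000: f=2.180000 → p ← -0.700000 + 0.38·2.180000 = 0.128400
s=0.380000, p=0.128400: f=1.246024 → p ← 0.128400 + 0.38·1.246024 = 0.601889
p(0.76) ≈ 0.6019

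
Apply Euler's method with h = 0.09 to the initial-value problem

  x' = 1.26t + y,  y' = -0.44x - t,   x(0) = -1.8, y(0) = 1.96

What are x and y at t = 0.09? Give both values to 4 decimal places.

-1.6236, 2.0313

Euler on (x,y): x_{n+1} = x_n + h·x', y_{n+1} = y_n + h·y'.
0.000000: (-1.800000, 1.960000); f=(1.960000, 0.792000) → (-1.623600, 2.031280)
(x(0.09), y(0.09)) ≈ (-1.6236, 2.0313)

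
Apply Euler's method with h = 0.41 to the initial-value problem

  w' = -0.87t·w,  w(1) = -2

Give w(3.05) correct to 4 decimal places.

-0.0027

Euler: w_{n+1} = w_n + h·f(t_n, w_n).
t=1.000000, w=-2.000000: f=1.740000 → w ← -2.000000 + 0.41·1.740000 = -1.286600
t=1.410000, w=-1.286600: f=1.578272 → w ← -1.286600 + 0.41·1.578272 = -0.639508
t=1.820000, w=-0.639508: f=1.012598 → w ← -0.639508 + 0.41·1.012598 = -0.224343
t=2.230000, w=-0.224343: f=0.435249 → w ← -0.224343 + 0.41·0.435249 = -0.045891
t=2.640000, w=-0.045891: f=0.105403 → w ← -0.045891 + 0.41·0.105403 = -0.002676
w(3.05) ≈ -0.0027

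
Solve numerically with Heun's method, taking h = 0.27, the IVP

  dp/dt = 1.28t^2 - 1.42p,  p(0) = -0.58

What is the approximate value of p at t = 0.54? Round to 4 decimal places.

Heun: k1 = f(t_n, p_n); k2 = f(t_n + h, p_n + h·k1); p_{n+1} = p_n + (h/2)·(k1 + k2).
t=0.000000, p=-0.580000:
  k1 = f(0.000000, -0.580000) = 0.823600
  k2 = f(0.270000, -0.357628) = 0.601144
  p ← -0.580000 + (0.27/2)·(0.823600 + 0.601144) = -0.387660
t=0.270000, p=-0.387660:
  k1 = f(0.270000, -0.387660) = 0.643789
  k2 = f(0.540000, -0.213837) = 0.676896
  p ← -0.387660 + (0.27/2)·(0.643789 + 0.676896) = -0.209367
p(0.54) ≈ -0.2094

-0.2094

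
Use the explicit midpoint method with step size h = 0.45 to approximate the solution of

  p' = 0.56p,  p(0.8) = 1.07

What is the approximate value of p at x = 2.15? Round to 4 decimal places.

Midpoint: k1 = f(x_n, p_n); k2 = f(x_n + h/2, p_n + (h/2)·k1); p_{n+1} = p_n + h·k2.
x=0.800000, p=1.070000:
  k1 = f(0.800000, 1.070000) = 0.599200
  k2 = f(1.025000, 1.204820) = 0.674699
  p ← 1.070000 + 0.45·0.674699 = 1.373615
x=1.250000, p=1.373615:
  k1 = f(1.250000, 1.373615) = 0.769224
  k2 = f(1.475000, 1.546690) = 0.866146
  p ← 1.373615 + 0.45·0.866146 = 1.763381
x=1.700000, p=1.763381:
  k1 = f(1.700000, 1.763381) = 0.987493
  k2 = f(1.925000, 1.985566) = 1.111917
  p ← 1.763381 + 0.45·1.111917 = 2.263743
p(2.15) ≈ 2.2637

2.2637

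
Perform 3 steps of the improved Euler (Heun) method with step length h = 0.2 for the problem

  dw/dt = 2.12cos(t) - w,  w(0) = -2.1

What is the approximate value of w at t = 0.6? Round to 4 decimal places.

-0.2765

Heun: k1 = f(t_n, w_n); k2 = f(t_n + h, w_n + h·k1); w_{n+1} = w_n + (h/2)·(k1 + k2).
t=0.000000, w=-2.100000:
  k1 = f(0.000000, -2.100000) = 4.220000
  k2 = f(0.200000, -1.256000) = 3.333741
  w ← -2.100000 + (0.2/2)·(4.220000 + 3.333741) = -1.344626
t=0.200000, w=-1.344626:
  k1 = f(0.200000, -1.344626) = 3.422367
  k2 = f(0.400000, -0.660152) = 2.612802
  w ← -1.344626 + (0.2/2)·(3.422367 + 2.612802) = -0.741109
t=0.400000, w=-0.741109:
  k1 = f(0.400000, -0.741109) = 2.693758
  k2 = f(0.600000, -0.202357) = 1.952069
  w ← -0.741109 + (0.2/2)·(2.693758 + 1.952069) = -0.276526
w(0.6) ≈ -0.2765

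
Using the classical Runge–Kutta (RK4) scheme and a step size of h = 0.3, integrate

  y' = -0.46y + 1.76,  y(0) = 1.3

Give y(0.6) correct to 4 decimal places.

1.9093

RK4: k1 = f(t_n, y_n); k2 = f(t_n + h/2, y_n + (h/2)·k1); k3 = f(t_n + h/2, y_n + (h/2)·k2); k4 = f(t_n + h, y_n + h·k3); y_{n+1} = y_n + (h/6)·(k1 + 2k2 + 2k3 + k4).
t=0.000000, y=1.300000:
  k1 = f(0.000000, 1.300000) = 1.162000
  k2 = f(0.150000, 1.474300) = 1.081822
  k3 = f(0.150000, 1.462273) = 1.087354
  k4 = f(0.300000, 1.626206) = 1.011945
  y ← 1.300000 + (0.3/6)·(k1 + 2k2 + 2k3 + k4) = 1.625615
t=0.300000, y=1.625615:
  k1 = f(0.300000, 1.625615) = 1.012217
  k2 = f(0.450000, 1.777447) = 0.942374
  k3 = f(0.450000, 1.766971) = 0.947193
  k4 = f(0.600000, 1.909773) = 0.881504
  y ← 1.625615 + (0.3/6)·(k1 + 2k2 + 2k3 + k4) = 1.909258
y(0.6) ≈ 1.9093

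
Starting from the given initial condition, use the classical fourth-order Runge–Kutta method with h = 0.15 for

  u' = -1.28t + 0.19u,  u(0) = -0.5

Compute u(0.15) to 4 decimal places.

RK4: k1 = f(t_n, u_n); k2 = f(t_n + h/2, u_n + (h/2)·k1); k3 = f(t_n + h/2, u_n + (h/2)·k2); k4 = f(t_n + h, u_n + h·k3); u_{n+1} = u_n + (h/6)·(k1 + 2k2 + 2k3 + k4).
t=0.000000, u=-0.500000:
  k1 = f(0.000000, -0.500000) = -0.095000
  k2 = f(0.075000, -0.507125) = -0.192354
  k3 = f(0.075000, -0.514427) = -0.193741
  k4 = f(0.150000, -0.529061) = -0.292522
  u ← -0.500000 + (0.15/6)·(k1 + 2k2 + 2k3 + k4) = -0.528993
u(0.15) ≈ -0.5290

-0.5290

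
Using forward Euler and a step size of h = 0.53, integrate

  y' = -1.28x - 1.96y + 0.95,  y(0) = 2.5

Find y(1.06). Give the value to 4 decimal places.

0.1282

Euler: y_{n+1} = y_n + h·f(x_n, y_n).
x=0.000000, y=2.500000: f=-3.950000 → y ← 2.500000 + 0.53·(-3.950000) = 0.406500
x=0.530000, y=0.406500: f=-0.525140 → y ← 0.406500 + 0.53·(-0.525140) = 0.128176
y(1.06) ≈ 0.1282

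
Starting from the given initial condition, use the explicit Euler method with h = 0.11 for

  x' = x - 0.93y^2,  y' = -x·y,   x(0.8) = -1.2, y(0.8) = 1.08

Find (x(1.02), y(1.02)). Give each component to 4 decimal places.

-1.7639, 1.4177

Euler on (x,y): x_{n+1} = x_n + h·x', y_{n+1} = y_n + h·y'.
0.800000: (-1.200000, 1.080000); f=(-2.284752, 1.296000) → (-1.451323, 1.222560)
0.910000: (-1.451323, 1.222560); f=(-2.841350, 1.774329) → (-1.763871, 1.417736)
(x(1.02), y(1.02)) ≈ (-1.7639, 1.4177)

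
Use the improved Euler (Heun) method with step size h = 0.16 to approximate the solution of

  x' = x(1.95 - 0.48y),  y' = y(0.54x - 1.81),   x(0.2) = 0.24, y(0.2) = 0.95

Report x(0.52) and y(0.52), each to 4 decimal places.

0.3986, 0.5655

Heun on (x,y): k1 = f(s_n, state_n); k2 = f(s_n + h, state_n + h·k1); state_{n+1} = state_n + (h/2)·(k1 + k2).
0.200000: (0.240000, 0.950000)
  k1 = (0.358560, -1.596380)
  predictor → (0.297370, 0.694579)
  k2 = (0.480728, -1.145653)
  → (0.307143, 0.730637)
0.360000: (0.307143, 0.730637)
  k1 = (0.491212, -1.201272)
  predictor → (0.385737, 0.538434)
  k2 = (0.652494, -0.862411)
  → (0.398640, 0.565543)
(x(0.52), y(0.52)) ≈ (0.3986, 0.5655)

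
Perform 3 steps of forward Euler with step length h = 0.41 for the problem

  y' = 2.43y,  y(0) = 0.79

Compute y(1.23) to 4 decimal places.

6.2850

Euler: y_{n+1} = y_n + h·f(s_n, y_n).
s=0.000000, y=0.790000: f=1.919700 → y ← 0.790000 + 0.41·1.919700 = 1.577077
s=0.410000, y=1.577077: f=3.832297 → y ← 1.577077 + 0.41·3.832297 = 3.148319
s=0.820000, y=3.148319: f=7.650415 → y ← 3.148319 + 0.41·7.650415 = 6.284989
y(1.23) ≈ 6.2850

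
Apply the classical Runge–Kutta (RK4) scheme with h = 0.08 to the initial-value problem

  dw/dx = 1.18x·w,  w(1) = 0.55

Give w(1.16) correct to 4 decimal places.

RK4: k1 = f(x_n, w_n); k2 = f(x_n + h/2, w_n + (h/2)·k1); k3 = f(x_n + h/2, w_n + (h/2)·k2); k4 = f(x_n + h, w_n + h·k3); w_{n+1} = w_n + (h/6)·(k1 + 2k2 + 2k3 + k4).
x=1.000000, w=0.550000:
  k1 = f(1.000000, 0.550000) = 0.649000
  k2 = f(1.040000, 0.575960) = 0.706818
  k3 = f(1.040000, 0.578273) = 0.709656
  k4 = f(1.080000, 0.606773) = 0.773271
  w ← 0.550000 + (0.08/6)·(k1 + 2k2 + 2k3 + k4) = 0.606736
x=1.080000, w=0.606736:
  k1 = f(1.080000, 0.606736) = 0.773225
  k2 = f(1.120000, 0.637665) = 0.842738
  k3 = f(1.120000, 0.640446) = 0.846413
  k4 = f(1.160000, 0.674449) = 0.923186
  w ← 0.606736 + (0.08/6)·(k1 + 2k2 + 2k3 + k4) = 0.674399
w(1.16) ≈ 0.6744

0.6744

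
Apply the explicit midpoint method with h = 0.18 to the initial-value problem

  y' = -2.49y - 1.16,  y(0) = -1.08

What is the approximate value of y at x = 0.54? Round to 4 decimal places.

Midpoint: k1 = f(x_n, y_n); k2 = f(x_n + h/2, y_n + (h/2)·k1); y_{n+1} = y_n + h·k2.
x=0.000000, y=-1.080000:
  k1 = f(0.000000, -1.080000) = 1.529200
  k2 = f(0.090000, -0.942372) = 1.186506
  y ← -1.080000 + 0.18·1.186506 = -0.866429
x=0.180000, y=-0.866429:
  k1 = f(0.180000, -0.866429) = 0.997408
  k2 = f(0.270000, -0.776662) = 0.773889
  y ← -0.866429 + 0.18·0.773889 = -0.727129
x=0.360000, y=-0.727129:
  k1 = f(0.360000, -0.727129) = 0.650551
  k2 = f(0.450000, -0.668579) = 0.504762
  y ← -0.727129 + 0.18·0.504762 = -0.636272
y(0.54) ≈ -0.6363

-0.6363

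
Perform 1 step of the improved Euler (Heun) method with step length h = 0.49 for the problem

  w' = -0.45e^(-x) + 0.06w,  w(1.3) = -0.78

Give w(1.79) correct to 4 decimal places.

Heun: k1 = f(x_n, w_n); k2 = f(x_n + h, w_n + h·k1); w_{n+1} = w_n + (h/2)·(k1 + k2).
x=1.300000, w=-0.780000:
  k1 = f(1.300000, -0.780000) = -0.169439
  k2 = f(1.790000, -0.863025) = -0.126914
  w ← -0.780000 + (0.49/2)·(-0.169439 + (-0.126914)) = -0.852606
w(1.79) ≈ -0.8526

-0.8526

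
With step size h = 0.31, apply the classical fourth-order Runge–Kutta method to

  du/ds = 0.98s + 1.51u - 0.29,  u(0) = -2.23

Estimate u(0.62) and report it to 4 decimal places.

RK4: k1 = f(s_n, u_n); k2 = f(s_n + h/2, u_n + (h/2)·k1); k3 = f(s_n + h/2, u_n + (h/2)·k2); k4 = f(s_n + h, u_n + h·k3); u_{n+1} = u_n + (h/6)·(k1 + 2k2 + 2k3 + k4).
s=0.000000, u=-2.230000:
  k1 = f(0.000000, -2.230000) = -3.657300
  k2 = f(0.155000, -2.796882) = -4.361391
  k3 = f(0.155000, -2.906016) = -4.526184
  k4 = f(0.310000, -3.633117) = -5.472207
  u ← -2.230000 + (0.31/6)·(k1 + 2k2 + 2k3 + k4) = -3.620074
s=0.310000, u=-3.620074:
  k1 = f(0.310000, -3.620074) = -5.452512
  k2 = f(0.465000, -4.465213) = -6.576772
  k3 = f(0.465000, -4.639474) = -6.839905
  k4 = f(0.620000, -5.740444) = -8.350471
  u ← -3.620074 + (0.31/6)·(k1 + 2k2 + 2k3 + k4) = -5.719618
u(0.62) ≈ -5.7196

-5.7196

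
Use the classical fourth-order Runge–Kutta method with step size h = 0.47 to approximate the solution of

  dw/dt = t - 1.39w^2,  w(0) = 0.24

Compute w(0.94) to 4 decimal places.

0.5267

RK4: k1 = f(t_n, w_n); k2 = f(t_n + h/2, w_n + (h/2)·k1); k3 = f(t_n + h/2, w_n + (h/2)·k2); k4 = f(t_n + h, w_n + h·k3); w_{n+1} = w_n + (h/6)·(k1 + 2k2 + 2k3 + k4).
t=0.000000, w=0.240000:
  k1 = f(0.000000, 0.240000) = -0.080064
  k2 = f(0.235000, 0.221185) = 0.166997
  k3 = f(0.235000, 0.279244) = 0.126611
  k4 = f(0.470000, 0.299507) = 0.345311
  w ← 0.240000 + (0.47/6)·(k1 + 2k2 + 2k3 + k4) = 0.306776
t=0.470000, w=0.306776:
  k1 = f(0.470000, 0.306776) = 0.339185
  k2 = f(0.705000, 0.386485) = 0.497375
  k3 = f(0.705000, 0.423659) = 0.455513
  k4 = f(0.940000, 0.520867) = 0.562889
  w ← 0.306776 + (0.47/6)·(k1 + 2k2 + 2k3 + k4) = 0.526725
w(0.94) ≈ 0.5267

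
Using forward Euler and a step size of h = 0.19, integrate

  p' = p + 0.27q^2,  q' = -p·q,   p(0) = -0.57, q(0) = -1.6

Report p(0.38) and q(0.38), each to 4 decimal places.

Euler on (p,q): p_{n+1} = p_n + h·p', q_{n+1} = q_n + h·q'.
0.000000: (-0.570000, -1.600000); f=(0.121200, -0.912000) → (-0.546972, -1.773280)
0.190000: (-0.546972, -1.773280); f=(0.302049, -0.969935) → (-0.489583, -1.957568)
(p(0.38), q(0.38)) ≈ (-0.4896, -1.9576)

-0.4896, -1.9576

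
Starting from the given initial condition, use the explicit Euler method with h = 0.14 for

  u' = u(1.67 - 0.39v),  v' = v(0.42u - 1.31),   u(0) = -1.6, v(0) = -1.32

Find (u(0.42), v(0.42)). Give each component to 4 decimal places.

-3.4119, -0.4358

Euler on (u,v): u_{n+1} = u_n + h·u', v_{n+1} = v_n + h·v'.
0.000000: (-1.600000, -1.320000); f=(-3.495680, 2.616240) → (-2.089395, -0.953726)
0.140000: (-2.089395, -0.953726); f=(-4.266447, 2.086320) → (-2.686698, -0.661642)
0.280000: (-2.686698, -0.661642); f=(-5.180061, 1.613355) → (-3.411906, -0.435772)
(u(0.42), v(0.42)) ≈ (-3.4119, -0.4358)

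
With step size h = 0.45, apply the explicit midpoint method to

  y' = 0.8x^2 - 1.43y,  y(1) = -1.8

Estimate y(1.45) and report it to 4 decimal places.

-0.5900

Midpoint: k1 = f(x_n, y_n); k2 = f(x_n + h/2, y_n + (h/2)·k1); y_{n+1} = y_n + h·k2.
x=1.000000, y=-1.800000:
  k1 = f(1.000000, -1.800000) = 3.374000
  k2 = f(1.225000, -1.040850) = 2.688916
  y ← -1.800000 + 0.45·2.688916 = -0.589988
y(1.45) ≈ -0.5900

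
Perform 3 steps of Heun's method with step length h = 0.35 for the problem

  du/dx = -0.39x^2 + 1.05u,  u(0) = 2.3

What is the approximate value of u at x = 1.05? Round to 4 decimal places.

Heun: k1 = f(x_n, u_n); k2 = f(x_n + h, u_n + h·k1); u_{n+1} = u_n + (h/2)·(k1 + k2).
x=0.000000, u=2.300000:
  k1 = f(0.000000, 2.300000) = 2.415000
  k2 = f(0.350000, 3.145250) = 3.254738
  u ← 2.300000 + (0.35/2)·(2.415000 + 3.254738) = 3.292204
x=0.350000, u=3.292204:
  k1 = f(0.350000, 3.292204) = 3.409039
  k2 = f(0.700000, 4.485368) = 4.518536
  u ← 3.292204 + (0.35/2)·(3.409039 + 4.518536) = 4.679530
x=0.700000, u=4.679530:
  k1 = f(0.700000, 4.679530) = 4.722406
  k2 = f(1.050000, 6.332372) = 6.219016
  u ← 4.679530 + (0.35/2)·(4.722406 + 6.219016) = 6.594279
u(1.05) ≈ 6.5943

6.5943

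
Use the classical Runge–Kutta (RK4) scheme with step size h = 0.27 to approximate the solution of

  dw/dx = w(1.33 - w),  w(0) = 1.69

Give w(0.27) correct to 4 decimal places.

RK4: k1 = f(x_n, w_n); k2 = f(x_n + h/2, w_n + (h/2)·k1); k3 = f(x_n + h/2, w_n + (h/2)·k2); k4 = f(x_n + h, w_n + h·k3); w_{n+1} = w_n + (h/6)·(k1 + 2k2 + 2k3 + k4).
x=0.000000, w=1.690000:
  k1 = f(0.000000, 1.690000) = -0.608400
  k2 = f(0.135000, 1.607866) = -0.446771
  k3 = f(0.135000, 1.629686) = -0.488394
  k4 = f(0.270000, 1.558134) = -0.355463
  w ← 1.690000 + (0.27/6)·(k1 + 2k2 + 2k3 + k4) = 1.562461
w(0.27) ≈ 1.5625

1.5625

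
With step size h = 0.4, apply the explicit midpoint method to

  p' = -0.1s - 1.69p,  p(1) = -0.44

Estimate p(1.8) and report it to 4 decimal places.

Midpoint: k1 = f(s_n, p_n); k2 = f(s_n + h/2, p_n + (h/2)·k1); p_{n+1} = p_n + h·k2.
s=1.000000, p=-0.440000:
  k1 = f(1.000000, -0.440000) = 0.643600
  k2 = f(1.200000, -0.311280) = 0.406063
  p ← -0.440000 + 0.4·0.406063 = -0.277575
s=1.400000, p=-0.277575:
  k1 = f(1.400000, -0.277575) = 0.329101
  k2 = f(1.600000, -0.211754) = 0.197865
  p ← -0.277575 + 0.4·0.197865 = -0.198429
p(1.8) ≈ -0.1984

-0.1984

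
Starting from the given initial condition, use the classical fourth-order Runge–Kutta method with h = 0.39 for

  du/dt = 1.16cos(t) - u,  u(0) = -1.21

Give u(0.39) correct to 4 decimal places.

RK4: k1 = f(t_n, u_n); k2 = f(t_n + h/2, u_n + (h/2)·k1); k3 = f(t_n + h/2, u_n + (h/2)·k2); k4 = f(t_n + h, u_n + h·k3); u_{n+1} = u_n + (h/6)·(k1 + 2k2 + 2k3 + k4).
t=0.000000, u=-1.210000:
  k1 = f(0.000000, -1.210000) = 2.370000
  k2 = f(0.195000, -0.747850) = 1.885865
  k3 = f(0.195000, -0.842256) = 1.980272
  k4 = f(0.390000, -0.437694) = 1.510589
  u ← -1.210000 + (0.39/6)·(k1 + 2k2 + 2k3 + k4) = -0.455164
u(0.39) ≈ -0.4552

-0.4552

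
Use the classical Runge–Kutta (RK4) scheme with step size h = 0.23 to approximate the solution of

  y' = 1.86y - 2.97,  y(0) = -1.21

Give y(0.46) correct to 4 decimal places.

-5.0059

RK4: k1 = f(s_n, y_n); k2 = f(s_n + h/2, y_n + (h/2)·k1); k3 = f(s_n + h/2, y_n + (h/2)·k2); k4 = f(s_n + h, y_n + h·k3); y_{n+1} = y_n + (h/6)·(k1 + 2k2 + 2k3 + k4).
s=0.000000, y=-1.210000:
  k1 = f(0.000000, -1.210000) = -5.220600
  k2 = f(0.115000, -1.810369) = -6.337286
  k3 = f(0.115000, -1.938788) = -6.576146
  k4 = f(0.230000, -2.722513) = -8.033875
  y ← -1.210000 + (0.23/6)·(k1 + 2k2 + 2k3 + k4) = -2.708118
s=0.230000, y=-2.708118:
  k1 = f(0.230000, -2.708118) = -8.007099
  k2 = f(0.345000, -3.628934) = -9.719818
  k3 = f(0.345000, -3.825897) = -10.086169
  k4 = f(0.460000, -5.027937) = -12.321962
  y ← -2.708118 + (0.23/6)·(k1 + 2k2 + 2k3 + k4) = -5.005858
y(0.46) ≈ -5.0059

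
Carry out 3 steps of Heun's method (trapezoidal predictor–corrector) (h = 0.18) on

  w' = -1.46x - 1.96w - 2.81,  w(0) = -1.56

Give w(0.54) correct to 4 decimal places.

-1.6367

Heun: k1 = f(x_n, w_n); k2 = f(x_n + h, w_n + h·k1); w_{n+1} = w_n + (h/2)·(k1 + k2).
x=0.000000, w=-1.560000:
  k1 = f(0.000000, -1.560000) = 0.247600
  k2 = f(0.180000, -1.515432) = -0.102553
  w ← -1.560000 + (0.18/2)·(0.247600 + (-0.102553)) = -1.546946
x=0.180000, w=-1.546946:
  k1 = f(0.180000, -1.546946) = -0.040786
  k2 = f(0.360000, -1.554287) = -0.289197
  w ← -1.546946 + (0.18/2)·(-0.040786 + (-0.289197)) = -1.576644
x=0.360000, w=-1.576644:
  k1 = f(0.360000, -1.576644) = -0.245377
  k2 = f(0.540000, -1.620812) = -0.421608
  w ← -1.576644 + (0.18/2)·(-0.245377 + (-0.421608)) = -1.636673
w(0.54) ≈ -1.6367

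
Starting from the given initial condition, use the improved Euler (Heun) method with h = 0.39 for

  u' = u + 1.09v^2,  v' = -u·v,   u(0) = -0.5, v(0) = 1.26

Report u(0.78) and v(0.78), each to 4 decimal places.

Heun on (u,v): k1 = f(s_n, state_n); k2 = f(s_n + h, state_n + h·k1); state_{n+1} = state_n + (h/2)·(k1 + k2).
0.000000: (-0.500000, 1.260000)
  k1 = (1.230484, 0.630000)
  predictor → (-0.020111, 1.505700)
  k2 = (2.451063, 0.030281)
  → (0.217902, 1.388755)
0.390000: (0.217902, 1.388755)
  k1 = (2.320119, -0.302612)
  predictor → (1.122748, 1.270736)
  k2 = (2.882848, -1.426717)
  → (1.232480, 1.051536)
(u(0.78), v(0.78)) ≈ (1.2325, 1.0515)

1.2325, 1.0515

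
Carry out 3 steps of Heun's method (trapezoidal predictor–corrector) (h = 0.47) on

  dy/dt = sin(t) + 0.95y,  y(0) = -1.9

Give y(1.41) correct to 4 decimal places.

Heun: k1 = f(t_n, y_n); k2 = f(t_n + h, y_n + h·k1); y_{n+1} = y_n + (h/2)·(k1 + k2).
t=0.000000, y=-1.900000:
  k1 = f(0.000000, -1.900000) = -1.805000
  k2 = f(0.470000, -2.748350) = -2.158046
  y ← -1.900000 + (0.47/2)·(-1.805000 + (-2.158046)) = -2.831316
t=0.470000, y=-2.831316:
  k1 = f(0.470000, -2.831316) = -2.236864
  k2 = f(0.940000, -3.882642) = -2.880952
  y ← -2.831316 + (0.47/2)·(-2.236864 + (-2.880952)) = -4.034002
t=0.940000, y=-4.034002:
  k1 = f(0.940000, -4.034002) = -3.024744
  k2 = f(1.410000, -5.455632) = -4.195751
  y ← -4.034002 + (0.47/2)·(-3.024744 + (-4.195751)) = -5.730819
y(1.41) ≈ -5.7308

-5.7308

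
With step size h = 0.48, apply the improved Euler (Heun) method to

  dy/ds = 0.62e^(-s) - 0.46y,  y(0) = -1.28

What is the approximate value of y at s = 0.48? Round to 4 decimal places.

-0.8206

Heun: k1 = f(s_n, y_n); k2 = f(s_n + h, y_n + h·k1); y_{n+1} = y_n + (h/2)·(k1 + k2).
s=0.000000, y=-1.280000:
  k1 = f(0.000000, -1.280000) = 1.208800
  k2 = f(0.480000, -0.699776) = 0.705543
  y ← -1.280000 + (0.48/2)·(1.208800 + 0.705543) = -0.820558
y(0.48) ≈ -0.8206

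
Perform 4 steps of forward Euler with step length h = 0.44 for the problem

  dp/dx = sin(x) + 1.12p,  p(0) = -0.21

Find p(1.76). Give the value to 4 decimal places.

0.3073

Euler: p_{n+1} = p_n + h·f(x_n, p_n).
x=0.000000, p=-0.210000: f=-0.235200 → p ← -0.210000 + 0.44·(-0.235200) = -0.313488
x=0.440000, p=-0.313488: f=0.074833 → p ← -0.313488 + 0.44·0.074833 = -0.280562
x=0.880000, p=-0.280562: f=0.456510 → p ← -0.280562 + 0.44·0.456510 = -0.079697
x=1.320000, p=-0.079697: f=0.879454 → p ← -0.079697 + 0.44·0.879454 = 0.307263
p(1.76) ≈ 0.3073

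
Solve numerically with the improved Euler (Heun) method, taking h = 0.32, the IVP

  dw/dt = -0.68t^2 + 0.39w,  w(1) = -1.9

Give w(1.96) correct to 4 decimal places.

-4.4806

Heun: k1 = f(t_n, w_n); k2 = f(t_n + h, w_n + h·k1); w_{n+1} = w_n + (h/2)·(k1 + k2).
t=1.000000, w=-1.900000:
  k1 = f(1.000000, -1.900000) = -1.421000
  k2 = f(1.320000, -2.354720) = -2.103173
  w ← -1.900000 + (0.32/2)·(-1.421000 + (-2.103173)) = -2.463868
t=1.320000, w=-2.463868:
  k1 = f(1.320000, -2.463868) = -2.145740
  k2 = f(1.640000, -3.150505) = -3.057625
  w ← -2.463868 + (0.32/2)·(-2.145740 + (-3.057625)) = -3.296406
t=1.640000, w=-3.296406:
  k1 = f(1.640000, -3.296406) = -3.114526
  k2 = f(1.960000, -4.293055) = -4.286579
  w ← -3.296406 + (0.32/2)·(-3.114526 + (-4.286579)) = -4.480583
w(1.96) ≈ -4.4806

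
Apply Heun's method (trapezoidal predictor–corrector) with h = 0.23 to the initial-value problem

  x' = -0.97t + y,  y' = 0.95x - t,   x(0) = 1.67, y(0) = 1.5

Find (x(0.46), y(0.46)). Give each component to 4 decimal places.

Heun on (x,y): k1 = f(t_n, state_n); k2 = f(t_n + h, state_n + h·k1); state_{n+1} = state_n + (h/2)·(k1 + k2).
0.000000: (1.670000, 1.500000)
  k1 = (1.500000, 1.586500)
  predictor → (2.015000, 1.864895)
  k2 = (1.641795, 1.684250)
  → (2.031306, 1.876136)
0.230000: (2.031306, 1.876136)
  k1 = (1.653036, 1.699741)
  predictor → (2.411505, 2.267077)
  k2 = (1.820877, 1.830930)
  → (2.430806, 2.282163)
(x(0.46), y(0.46)) ≈ (2.4308, 2.2822)

2.4308, 2.2822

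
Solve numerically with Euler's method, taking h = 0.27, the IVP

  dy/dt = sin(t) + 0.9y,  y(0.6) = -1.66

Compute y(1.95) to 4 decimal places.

Euler: y_{n+1} = y_n + h·f(t_n, y_n).
t=0.600000, y=-1.660000: f=-0.929358 → y ← -1.660000 + 0.27·(-0.929358) = -1.910927
t=0.870000, y=-1.910927: f=-0.955505 → y ← -1.910927 + 0.27·(-0.955505) = -2.168913
t=1.140000, y=-2.168913: f=-1.043388 → y ← -2.168913 + 0.27·(-1.043388) = -2.450628
t=1.410000, y=-2.450628: f=-1.218465 → y ← -2.450628 + 0.27·(-1.218465) = -2.779613
t=1.680000, y=-2.779613: f=-1.507609 → y ← -2.779613 + 0.27·(-1.507609) = -3.186667
y(1.95) ≈ -3.1867

-3.1867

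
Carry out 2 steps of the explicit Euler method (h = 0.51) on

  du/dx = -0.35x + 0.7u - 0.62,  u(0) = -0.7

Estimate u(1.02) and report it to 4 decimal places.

Euler: u_{n+1} = u_n + h·f(x_n, u_n).
x=0.000000, u=-0.700000: f=-1.110000 → u ← -0.700000 + 0.51·(-1.110000) = -1.266100
x=0.510000, u=-1.266100: f=-1.684770 → u ← -1.266100 + 0.51·(-1.684770) = -2.125333
u(1.02) ≈ -2.1253

-2.1253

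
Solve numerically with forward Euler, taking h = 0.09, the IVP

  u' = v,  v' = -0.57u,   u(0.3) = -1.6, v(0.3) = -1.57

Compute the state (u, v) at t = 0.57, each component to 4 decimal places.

Euler on (u,v): u_{n+1} = u_n + h·u', v_{n+1} = v_n + h·v'.
0.300000: (-1.600000, -1.570000); f=(-1.570000, 0.912000) → (-1.741300, -1.487920)
0.390000: (-1.741300, -1.487920); f=(-1.487920, 0.992541) → (-1.875213, -1.398591)
0.480000: (-1.875213, -1.398591); f=(-1.398591, 1.068871) → (-2.001086, -1.302393)
(u(0.57), v(0.57)) ≈ (-2.0011, -1.3024)

-2.0011, -1.3024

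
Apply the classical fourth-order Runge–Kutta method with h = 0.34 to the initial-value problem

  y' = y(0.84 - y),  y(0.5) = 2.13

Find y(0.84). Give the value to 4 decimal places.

1.5420

RK4: k1 = f(s_n, y_n); k2 = f(s_n + h/2, y_n + (h/2)·k1); k3 = f(s_n + h/2, y_n + (h/2)·k2); k4 = f(s_n + h, y_n + h·k3); y_{n+1} = y_n + (h/6)·(k1 + 2k2 + 2k3 + k4).
s=0.500000, y=2.130000:
  k1 = f(0.500000, 2.130000) = -2.747700
  k2 = f(0.670000, 1.662891) = -1.368378
  k3 = f(0.670000, 1.897376) = -2.006239
  k4 = f(0.840000, 1.447879) = -0.880135
  y ← 2.130000 + (0.34/6)·(k1 + 2k2 + 2k3 + k4) = 1.541966
y(0.84) ≈ 1.5420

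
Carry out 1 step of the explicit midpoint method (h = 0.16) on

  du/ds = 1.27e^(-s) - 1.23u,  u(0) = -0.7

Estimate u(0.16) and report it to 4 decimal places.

Midpoint: k1 = f(s_n, u_n); k2 = f(s_n + h/2, u_n + (h/2)·k1); u_{n+1} = u_n + h·k2.
s=0.000000, u=-0.700000:
  k1 = f(0.000000, -0.700000) = 2.131000
  k2 = f(0.080000, -0.529520) = 1.823667
  u ← -0.700000 + 0.16·1.823667 = -0.408213
u(0.16) ≈ -0.4082

-0.4082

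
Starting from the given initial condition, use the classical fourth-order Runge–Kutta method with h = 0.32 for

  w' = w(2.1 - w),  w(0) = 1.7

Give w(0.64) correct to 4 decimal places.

1.9784

RK4: k1 = f(t_n, w_n); k2 = f(t_n + h/2, w_n + (h/2)·k1); k3 = f(t_n + h/2, w_n + (h/2)·k2); k4 = f(t_n + h, w_n + h·k3); w_{n+1} = w_n + (h/6)·(k1 + 2k2 + 2k3 + k4).
t=0.000000, w=1.700000:
  k1 = f(0.000000, 1.700000) = 0.680000
  k2 = f(0.160000, 1.808800) = 0.526723
  k3 = f(0.160000, 1.784276) = 0.563339
  k4 = f(0.320000, 1.880269) = 0.413154
  w ← 1.700000 + (0.32/6)·(k1 + 2k2 + 2k3 + k4) = 1.874575
t=0.320000, w=1.874575:
  k1 = f(0.320000, 1.874575) = 0.422576
  k2 = f(0.480000, 1.942187) = 0.306502
  k3 = f(0.480000, 1.923615) = 0.339297
  k4 = f(0.640000, 1.983150) = 0.231732
  w ← 1.874575 + (0.32/6)·(k1 + 2k2 + 2k3 + k4) = 1.978356
w(0.64) ≈ 1.9784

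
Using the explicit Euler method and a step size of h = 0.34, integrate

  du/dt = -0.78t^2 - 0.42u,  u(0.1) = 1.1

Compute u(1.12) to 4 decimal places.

0.4855

Euler: u_{n+1} = u_n + h·f(t_n, u_n).
t=0.100000, u=1.100000: f=-0.469800 → u ← 1.100000 + 0.34·(-0.469800) = 0.940268
t=0.440000, u=0.940268: f=-0.545921 → u ← 0.940268 + 0.34·(-0.545921) = 0.754655
t=0.780000, u=0.754655: f=-0.791507 → u ← 0.754655 + 0.34·(-0.791507) = 0.485543
u(1.12) ≈ 0.4855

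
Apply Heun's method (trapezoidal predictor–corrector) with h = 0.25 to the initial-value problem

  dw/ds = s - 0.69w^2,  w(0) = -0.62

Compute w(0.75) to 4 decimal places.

Heun: k1 = f(s_n, w_n); k2 = f(s_n + h, w_n + h·k1); w_{n+1} = w_n + (h/2)·(k1 + k2).
s=0.000000, w=-0.620000:
  k1 = f(0.000000, -0.620000) = -0.265236
  k2 = f(0.250000, -0.686309) = -0.075004
  w ← -0.620000 + (0.25/2)·(-0.265236 + (-0.075004)) = -0.662530
s=0.250000, w=-0.662530:
  k1 = f(0.250000, -0.662530) = -0.052873
  k2 = f(0.500000, -0.675748) = 0.184921
  w ← -0.662530 + (0.25/2)·(-0.052873 + 0.184921) = -0.646024
s=0.500000, w=-0.646024:
  k1 = f(0.500000, -0.646024) = 0.212031
  k2 = f(0.750000, -0.593016) = 0.507349
  w ← -0.646024 + (0.25/2)·(0.212031 + 0.507349) = -0.556101
w(0.75) ≈ -0.5561

-0.5561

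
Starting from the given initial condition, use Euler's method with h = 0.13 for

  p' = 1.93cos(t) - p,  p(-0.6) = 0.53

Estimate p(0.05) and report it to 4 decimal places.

1.1727

Euler: p_{n+1} = p_n + h·f(t_n, p_n).
t=-0.600000, p=0.530000: f=1.062898 → p ← 0.530000 + 0.13·1.062898 = 0.668177
t=-0.470000, p=0.668177: f=1.052550 → p ← 0.668177 + 0.13·1.052550 = 0.805008
t=-0.340000, p=0.805008: f=1.014508 → p ← 0.805008 + 0.13·1.014508 = 0.936894
t=-0.210000, p=0.936894: f=0.950705 → p ← 0.936894 + 0.13·0.950705 = 1.060486
t=-0.080000, p=1.060486: f=0.863341 → p ← 1.060486 + 0.13·0.863341 = 1.172720
p(0.05) ≈ 1.1727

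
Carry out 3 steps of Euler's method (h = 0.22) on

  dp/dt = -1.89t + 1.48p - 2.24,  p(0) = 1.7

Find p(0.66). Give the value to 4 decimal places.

1.6437

Euler: p_{n+1} = p_n + h·f(t_n, p_n).
t=0.000000, p=1.700000: f=0.276000 → p ← 1.700000 + 0.22·0.276000 = 1.760720
t=0.220000, p=1.760720: f=-0.049934 → p ← 1.760720 + 0.22·(-0.049934) = 1.749734
t=0.440000, p=1.749734: f=-0.481993 → p ← 1.749734 + 0.22·(-0.481993) = 1.643696
p(0.66) ≈ 1.6437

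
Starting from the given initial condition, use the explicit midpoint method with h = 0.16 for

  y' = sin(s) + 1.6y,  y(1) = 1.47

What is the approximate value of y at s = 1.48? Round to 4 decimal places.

3.8063

Midpoint: k1 = f(s_n, y_n); k2 = f(s_n + h/2, y_n + (h/2)·k1); y_{n+1} = y_n + h·k2.
s=1.000000, y=1.470000:
  k1 = f(1.000000, 1.470000) = 3.193471
  k2 = f(1.080000, 1.725478) = 3.642722
  y ← 1.470000 + 0.16·3.642722 = 2.052836
s=1.160000, y=2.052836:
  k1 = f(1.160000, 2.052836) = 4.201340
  k2 = f(1.240000, 2.388943) = 4.768092
  y ← 2.052836 + 0.16·4.768092 = 2.815730
s=1.320000, y=2.815730:
  k1 = f(1.320000, 2.815730) = 5.473884
  k2 = f(1.400000, 3.253641) = 6.191275
  y ← 2.815730 + 0.16·6.191275 = 3.806334
y(1.48) ≈ 3.8063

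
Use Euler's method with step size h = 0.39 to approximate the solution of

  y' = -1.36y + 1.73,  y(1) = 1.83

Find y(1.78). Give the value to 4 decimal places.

1.3951

Euler: y_{n+1} = y_n + h·f(x_n, y_n).
x=1.000000, y=1.830000: f=-0.758800 → y ← 1.830000 + 0.39·(-0.758800) = 1.534068
x=1.390000, y=1.534068: f=-0.356332 → y ← 1.534068 + 0.39·(-0.356332) = 1.395098
y(1.78) ≈ 1.3951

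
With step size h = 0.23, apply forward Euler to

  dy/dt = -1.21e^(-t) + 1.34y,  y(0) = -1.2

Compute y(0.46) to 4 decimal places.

-2.6389

Euler: y_{n+1} = y_n + h·f(t_n, y_n).
t=0.000000, y=-1.200000: f=-2.818000 → y ← -1.200000 + 0.23·(-2.818000) = -1.848140
t=0.230000, y=-1.848140: f=-3.437893 → y ← -1.848140 + 0.23·(-3.437893) = -2.638855
y(0.46) ≈ -2.6389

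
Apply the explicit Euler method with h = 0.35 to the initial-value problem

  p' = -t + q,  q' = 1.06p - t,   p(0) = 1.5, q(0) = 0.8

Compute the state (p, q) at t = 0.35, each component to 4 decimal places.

1.7800, 1.3565

Euler on (p,q): p_{n+1} = p_n + h·p', q_{n+1} = q_n + h·q'.
0.000000: (1.500000, 0.800000); f=(0.800000, 1.590000) → (1.780000, 1.356500)
(p(0.35), q(0.35)) ≈ (1.7800, 1.3565)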